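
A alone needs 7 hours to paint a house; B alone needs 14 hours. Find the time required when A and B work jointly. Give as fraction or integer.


Rate of A = 1/7 job per hour
Rate of B = 1/14 job per hour
Combined rate = 1/7 + 1/14
Find common denominator: (14 + 7)/(7*14) = 21/98
Combined rate = 3/14 job per hour
Time together = 1 / (3/14) = 14/3 hours

14/3


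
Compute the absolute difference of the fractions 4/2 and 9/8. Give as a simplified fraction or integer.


Simplify: 4/2 = 2 and 9/8 = 9/8
Find common denominator: LCD = 8
Convert: 16/8 and 9/8
Difference = |16 - 9|/8 = 7/8
Simplified = 7/8

7/8


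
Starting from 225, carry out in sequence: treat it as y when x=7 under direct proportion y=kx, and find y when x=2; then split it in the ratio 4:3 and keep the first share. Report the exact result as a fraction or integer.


Start with 225.
Step 1: Direct prop: k = (225)/7; new y = k*2 = 225*2/7 = 450/7
Step 2: Split 4:3, first share = 450/7 * 4/7 = 1800/49
Final result = 1800/49

1800/49


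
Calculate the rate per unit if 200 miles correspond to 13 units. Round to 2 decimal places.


Total miles = 200
Number of units = 13
Unit rate = 200 / 13
= 15.38 miles per unit

15.38


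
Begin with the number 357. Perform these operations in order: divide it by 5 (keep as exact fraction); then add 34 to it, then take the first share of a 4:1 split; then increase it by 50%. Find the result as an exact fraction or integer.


Start with 357.
Step 1: Divide by 5: 357 / 5 = 357/5
Step 2: Add 34: 357/5+34=527/5; split 4:1 first = 527/5*4/5 = 2108/25
Step 3: Increase by 50%: 2108/25 * 150/100 = 3162/25
Final result = 3162/25

3162/25


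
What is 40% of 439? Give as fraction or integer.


Compute 40% of 439
Convert percentage: 40% = 40/100
Multiply: 439 * 40/100
= 17560/100
= 878/5

878/5


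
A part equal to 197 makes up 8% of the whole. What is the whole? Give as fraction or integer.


Given: 197 is 8% of the whole
Set up: 197 = 8/100 * whole
whole = 197 * 100 / 8
whole = 19700 / 8
whole = 4925/2

4925/2


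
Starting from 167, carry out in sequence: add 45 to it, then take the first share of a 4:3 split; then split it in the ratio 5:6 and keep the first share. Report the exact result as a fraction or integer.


Start with 167.
Step 1: Add 45: 167+45=212; split 4:3 first = 212*4/7 = 848/7
Step 2: Split 5:6, first share = 848/7 * 5/11 = 4240/77
Final result = 4240/77

4240/77


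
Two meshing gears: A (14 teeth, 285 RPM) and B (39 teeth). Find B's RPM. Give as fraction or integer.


Gear ratio: teeth_A * RPM_A = teeth_B * RPM_B
14 * 285 = 39 * RPM_B
3990 = 39 * RPM_B
RPM_B = 3990 / 39
RPM_B = 1330/13

1330/13


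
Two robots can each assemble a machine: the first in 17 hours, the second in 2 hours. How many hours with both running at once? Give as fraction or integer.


Rate of A = 1/17 job per hour
Rate of B = 1/2 job per hour
Combined rate = 1/17 + 1/2
Find common denominator: (2 + 17)/(17*2) = 19/34
Combined rate = 19/34 job per hour
Time together = 1 / (19/34) = 34/19 hours

34/19


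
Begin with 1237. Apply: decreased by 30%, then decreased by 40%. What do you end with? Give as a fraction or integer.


Start: 1237
Step 1: decrease by 30% => multiply by 70/100
  1237 * 70/100 = 8659/10
Step 2: decrease by 40% => multiply by 60/100
  8659/10 * 60/100 = 25977/50
Final value = 25977/50

25977/50


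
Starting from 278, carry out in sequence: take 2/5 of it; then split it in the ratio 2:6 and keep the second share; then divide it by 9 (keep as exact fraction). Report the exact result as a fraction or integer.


Start with 278.
Step 1: Take 2/5: 278 * 2/5 = 556/5
Step 2: Split 2:6, second share = 556/5 * 6/8 = 417/5
Step 3: Divide by 9: 417/5 / 9 = 139/15
Final result = 139/15

139/15


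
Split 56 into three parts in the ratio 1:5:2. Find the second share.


Ratio = 1:5:2
Total parts = 1 + 5 + 2 = 8
Value per part = 56 / 8 = 7
First share = 1 * 7 = 7
Middle share = 5 * 7 = 35
Third share = 2 * 7 = 14

35


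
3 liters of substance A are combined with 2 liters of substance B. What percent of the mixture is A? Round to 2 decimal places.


Volume of A = 3 L
Volume of B = 2 L
Total volume = 3 + 2 = 5 L
Percentage of A = (3/5) * 100
= 60.00%

60.00


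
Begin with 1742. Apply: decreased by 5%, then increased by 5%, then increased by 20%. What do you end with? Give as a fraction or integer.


Start: 1742
Step 1: decrease by 5% => multiply by 95/100
  1742 * 95/100 = 16549/10
Step 2: increase by 5% => multiply by 105/100
  16549/10 * 105/100 = 347529/200
Step 3: increase by 20% => multiply by 120/100
  347529/200 * 120/100 = 1042587/500
Final value = 1042587/500

1042587/500


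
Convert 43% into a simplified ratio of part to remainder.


Part = 43%, Remainder = 57%
Ratio = 43:57
GCD(43, 57) = 1
Simplify: 43:57 = 43:57

43:57


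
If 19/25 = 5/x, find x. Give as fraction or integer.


Setting up: 19/25 = 5/x
Cross multiply: 19 * x = 25 * 5
19x = 125
x = 125/19
x = 125/19

125/19


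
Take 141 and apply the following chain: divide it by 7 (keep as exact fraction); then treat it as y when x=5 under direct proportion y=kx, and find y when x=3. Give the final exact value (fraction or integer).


Start with 141.
Step 1: Divide by 7: 141 / 7 = 141/7
Step 2: Direct prop: k = (141/7)/5; new y = k*3 = 141/7*3/5 = 423/35
Final result = 423/35

423/35


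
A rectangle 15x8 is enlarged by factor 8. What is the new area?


Original dimensions: 15 x 8
Enlargement factor = 8
New width = 15 * 8 = 120
New height = 8 * 8 = 64
New area = 120 * 64 = 7680

7680


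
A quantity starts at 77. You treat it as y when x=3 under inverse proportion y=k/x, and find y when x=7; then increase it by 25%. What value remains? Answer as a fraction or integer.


Start with 77.
Step 1: Inverse prop: k = (77)*3; new y = k/7 = 77*3/7 = 33
Step 2: Increase by 25%: 33 * 125/100 = 165/4
Final result = 165/4

165/4


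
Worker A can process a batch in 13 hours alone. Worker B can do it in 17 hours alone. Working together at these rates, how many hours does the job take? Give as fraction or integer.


Rate of A = 1/13 job per hour
Rate of B = 1/17 job per hour
Combined rate = 1/13 + 1/17
Find common denominator: (17 + 13)/(13*17) = 30/221
Combined rate = 30/221 job per hour
Time together = 1 / (30/221) = 221/30 hours

221/30


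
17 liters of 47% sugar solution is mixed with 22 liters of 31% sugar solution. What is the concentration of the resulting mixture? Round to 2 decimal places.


Solute in mixture 1 = 47% of 17 L = 17*47/100 = 799/100 L
Solute in mixture 2 = 31% of 22 L = 22*31/100 = 341/50 L
Total solute = 799/100 + 341/50 = 1481/100 L
Total volume = 17 + 22 = 39 L
Final concentration = 1481/100/39 * 100 = 37.97%

37.97


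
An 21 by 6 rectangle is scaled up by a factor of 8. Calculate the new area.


Original dimensions: 21 x 6
Enlargement factor = 8
New width = 21 * 8 = 168
New height = 6 * 8 = 48
New area = 168 * 48 = 8064

8064


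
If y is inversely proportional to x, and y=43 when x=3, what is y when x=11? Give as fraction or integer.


Inverse proportion: y = k/x
Find k: k = 3 * 43 = 129
Compute y at x=11: y = 129/11
y = 129/11

129/11


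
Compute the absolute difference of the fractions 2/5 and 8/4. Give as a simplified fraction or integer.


Simplify: 2/5 = 2/5 and 8/4 = 2
Find common denominator: LCD = 5
Convert: 2/5 and 10/5
Difference = |2 - 10|/5 = 8/5
Simplified = 8/5

8/5


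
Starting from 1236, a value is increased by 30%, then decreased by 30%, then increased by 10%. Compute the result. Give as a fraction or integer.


Start: 1236
Step 1: increase by 30% => multiply by 130/100
  1236 * 130/100 = 8034/5
Step 2: decrease by 30% => multiply by 70/100
  8034/5 * 70/100 = 28119/25
Step 3: increase by 10% => multiply by 110/100
  28119/25 * 110/100 = 309309/250
Final value = 309309/250

309309/250


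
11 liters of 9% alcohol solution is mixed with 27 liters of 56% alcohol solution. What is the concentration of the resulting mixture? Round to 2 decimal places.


Solute in mixture 1 = 9% of 11 L = 11*9/100 = 99/100 L
Solute in mixture 2 = 56% of 27 L = 27*56/100 = 378/25 L
Total solute = 99/100 + 378/25 = 1611/100 L
Total volume = 11 + 27 = 38 L
Final concentration = 1611/100/38 * 100 = 42.39%

42.39


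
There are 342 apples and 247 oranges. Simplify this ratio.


Find GCD(342, 247)
GCD = 19
Divide both by 19: 342/19 = 18, 247/19 = 13
Simplified ratio = 18:13

18:13


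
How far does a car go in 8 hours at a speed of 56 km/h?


Using distance = speed * time
Speed = 56 km/h
Time = 8 hours
Distance = 56 * 8
= 448 km

448


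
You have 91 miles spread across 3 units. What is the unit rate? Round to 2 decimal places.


Total miles = 91
Number of units = 3
Unit rate = 91 / 3
= 30.33 miles per unit

30.33


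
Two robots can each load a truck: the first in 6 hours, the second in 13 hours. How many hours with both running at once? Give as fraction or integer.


Rate of A = 1/6 job per hour
Rate of B = 1/13 job per hour
Combined rate = 1/6 + 1/13
Find common denominator: (13 + 6)/(6*13) = 19/78
Combined rate = 19/78 job per hour
Time together = 1 / (19/78) = 78/19 hours

78/19


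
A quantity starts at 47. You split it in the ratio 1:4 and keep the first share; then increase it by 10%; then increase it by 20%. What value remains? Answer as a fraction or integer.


Start with 47.
Step 1: Split 1:4, first share = 47 * 1/5 = 47/5
Step 2: Increase by 10%: 47/5 * 110/100 = 517/50
Step 3: Increase by 20%: 517/50 * 120/100 = 1551/125
Final result = 1551/125

1551/125


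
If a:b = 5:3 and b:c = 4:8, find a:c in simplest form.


Given a:b = 5:3 and b:c = 4:8
Make b consistent. Multiply first ratio by 4: a:b = 20:12
Multiply second ratio by 3: b:c = 12:24
Now b = 12 in both, so a:b:c = 20:12:24
Therefore a:c = 20:24
Simplify by GCD: a:c = 5:6

5:6


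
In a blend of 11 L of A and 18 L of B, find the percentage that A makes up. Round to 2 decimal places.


Volume of A = 11 L
Volume of B = 18 L
Total volume = 11 + 18 = 29 L
Percentage of A = (11/29) * 100
= 37.93%

37.93


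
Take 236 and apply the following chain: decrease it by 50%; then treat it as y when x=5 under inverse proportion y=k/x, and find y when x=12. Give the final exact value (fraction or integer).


Start with 236.
Step 1: Decrease by 50%: 236 * 50/100 = 118
Step 2: Inverse prop: k = (118)*5; new y = k/12 = 118*5/12 = 295/6
Final result = 295/6

295/6


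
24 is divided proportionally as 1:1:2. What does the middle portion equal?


Ratio = 1:1:2
Total parts = 1 + 1 + 2 = 4
Value per part = 24 / 4 = 6
First share = 1 * 6 = 6
Middle share = 1 * 6 = 6
Third share = 2 * 6 = 12

6


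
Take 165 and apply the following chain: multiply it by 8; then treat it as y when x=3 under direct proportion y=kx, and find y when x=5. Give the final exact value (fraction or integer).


Start with 165.
Step 1: Multiply by 8: 165 * 8 = 1320
Step 2: Direct prop: k = (1320)/3; new y = k*5 = 1320*5/3 = 2200
Final result = 2200

2200


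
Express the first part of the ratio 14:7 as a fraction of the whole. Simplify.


Total parts = 14 + 7 = 21
First part fraction = 14/21
Simplify: 14/21 = 2/3

2/3


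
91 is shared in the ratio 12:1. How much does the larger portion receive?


Total parts = 12 + 1 = 13
Value per part = 91 / 13 = 7
First share = 12 * 7 = 84
Second share = 1 * 7 = 7
Larger share = 84

84


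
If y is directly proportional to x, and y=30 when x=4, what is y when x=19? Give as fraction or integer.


Direct proportion: y = kx
Find k: k = 30/4 = 15/2
Compute y at x=19: y = 15/2 * 19
y = 285/2

285/2


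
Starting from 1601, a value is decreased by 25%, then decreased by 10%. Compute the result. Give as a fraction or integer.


Start: 1601
Step 1: decrease by 25% => multiply by 75/100
  1601 * 75/100 = 4803/4
Step 2: decrease by 10% => multiply by 90/100
  4803/4 * 90/100 = 43227/40
Final value = 43227/40

43227/40


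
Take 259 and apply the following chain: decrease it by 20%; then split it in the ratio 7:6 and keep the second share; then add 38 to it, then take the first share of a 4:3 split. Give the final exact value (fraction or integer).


Start with 259.
Step 1: Decrease by 20%: 259 * 80/100 = 1036/5
Step 2: Split 7:6, second share = 1036/5 * 6/13 = 6216/65
Step 3: Add 38: 6216/65+38=8686/65; split 4:3 first = 8686/65*4/7 = 34744/455
Final result = 34744/455

34744/455


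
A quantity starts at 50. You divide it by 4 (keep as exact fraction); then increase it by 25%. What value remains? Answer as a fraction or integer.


Start with 50.
Step 1: Divide by 4: 50 / 4 = 25/2
Step 2: Increase by 25%: 25/2 * 125/100 = 125/8
Final result = 125/8

125/8


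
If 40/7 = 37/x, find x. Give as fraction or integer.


Setting up: 40/7 = 37/x
Cross multiply: 40 * x = 7 * 37
40x = 259
x = 259/40
x = 259/40

259/40


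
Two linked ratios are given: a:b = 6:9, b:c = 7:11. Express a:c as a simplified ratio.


Given a:b = 6:9 and b:c = 7:11
Make b consistent. Multiply first ratio by 7: a:b = 42:63
Multiply second ratio by 9: b:c = 63:99
Now b = 63 in both, so a:b:c = 42:63:99
Therefore a:c = 42:99
Simplify by GCD: a:c = 14:33

14:33


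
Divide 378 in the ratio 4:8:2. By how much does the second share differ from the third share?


Total parts = 4 + 8 + 2 = 14
Value per part = 378 / 14 = 27
Shares: 4*27=108, 8*27=216, 2*27=54
Second share = 216, third share = 54
Difference = |216 - 54| = 162

162


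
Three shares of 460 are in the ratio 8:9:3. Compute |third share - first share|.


Total parts = 8 + 9 + 3 = 20
Value per part = 460 / 20 = 23
Shares: 8*23=184, 9*23=207, 3*23=69
Third share = 69, first share = 184
Difference = |69 - 184| = 115

115


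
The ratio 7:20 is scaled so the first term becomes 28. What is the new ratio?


Original ratio: 7:20
First term target: 28
Scale factor = 28 / 7 = 4
Multiply second term: 20 * 4 = 80
Equivalent ratio = 28:80

28:80


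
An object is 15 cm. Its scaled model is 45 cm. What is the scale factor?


Original length = 15 cm
Scaled length = 45 cm
Scale factor = 45 / 15
= 3

3


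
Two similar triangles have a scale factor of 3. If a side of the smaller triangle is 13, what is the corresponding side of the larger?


Similar triangles have proportional sides
Scale factor = 3
Smaller side = 13
Corresponding larger side = 13 * 3
= 39

39


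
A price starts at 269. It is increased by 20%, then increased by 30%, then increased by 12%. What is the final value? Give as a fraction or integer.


Start: 269
Step 1: increase by 20% => multiply by 120/100
  269 * 120/100 = 1614/5
Step 2: increase by 30% => multiply by 130/100
  1614/5 * 130/100 = 10491/25
Step 3: increase by 12% => multiply by 112/100
  10491/25 * 112/100 = 293748/625
Final value = 293748/625

293748/625


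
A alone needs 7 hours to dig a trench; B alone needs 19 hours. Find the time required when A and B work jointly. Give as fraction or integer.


Rate of A = 1/7 job per hour
Rate of B = 1/19 job per hour
Combined rate = 1/7 + 1/19
Find common denominator: (19 + 7)/(7*19) = 26/133
Combined rate = 26/133 job per hour
Time together = 1 / (26/133) = 133/26 hours

133/26


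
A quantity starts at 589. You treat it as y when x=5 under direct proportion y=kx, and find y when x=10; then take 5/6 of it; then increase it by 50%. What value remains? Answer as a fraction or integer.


Start with 589.
Step 1: Direct prop: k = (589)/5; new y = k*10 = 589*10/5 = 1178
Step 2: Take 5/6: 1178 * 5/6 = 2945/3
Step 3: Increase by 50%: 2945/3 * 150/100 = 2945/2
Final result = 2945/2

2945/2


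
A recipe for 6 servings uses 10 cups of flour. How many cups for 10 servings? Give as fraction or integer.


Original: 10 cups for 6 servings
Target servings = 10
Scaling factor = 10/6
New amount = 10 * 10/6
= 100/6
= 50/3 cups

50/3


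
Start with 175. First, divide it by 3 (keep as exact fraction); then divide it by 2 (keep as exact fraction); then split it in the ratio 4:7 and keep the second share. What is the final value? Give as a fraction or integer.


Start with 175.
Step 1: Divide by 3: 175 / 3 = 175/3
Step 2: Divide by 2: 175/3 / 2 = 175/6
Step 3: Split 4:7, second share = 175/6 * 7/11 = 1225/66
Final result = 1225/66

1225/66


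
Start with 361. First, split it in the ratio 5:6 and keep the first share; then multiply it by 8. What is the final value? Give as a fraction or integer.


Start with 361.
Step 1: Split 5:6, first share = 361 * 5/11 = 1805/11
Step 2: Multiply by 8: 1805/11 * 8 = 14440/11
Final result = 14440/11

14440/11


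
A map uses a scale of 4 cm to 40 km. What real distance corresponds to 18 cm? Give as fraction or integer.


Map scale: 4 cm = 40 km
Measured distance on map = 18 cm
Set up proportion: 18 * 40 / 4
= 720 / 4
= 180 km

180


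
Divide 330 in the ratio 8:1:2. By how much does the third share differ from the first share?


Total parts = 8 + 1 + 2 = 11
Value per part = 330 / 11 = 30
Shares: 8*30=240, 1*30=30, 2*30=60
Third share = 60, first share = 240
Difference = |60 - 240| = 180

180


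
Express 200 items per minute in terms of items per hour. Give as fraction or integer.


Converting from per minute to per hour
Rate = 200 items per minute
Multiply by 60: 200 * 60
= 12000 items per hour

12000


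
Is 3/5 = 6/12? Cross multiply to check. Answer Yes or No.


Cross multiply to check 3/5 = 6/12
Left cross product: 3 * 12 = 36
Right cross product: 5 * 6 = 30
36 != 30
Not equal, so proportions differ => No

No


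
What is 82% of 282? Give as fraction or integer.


Compute 82% of 282
Convert percentage: 82% = 82/100
Multiply: 282 * 82/100
= 23124/100
= 5781/25

5781/25


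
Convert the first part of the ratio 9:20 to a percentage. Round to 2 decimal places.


Total parts = 9 + 20 = 29
First part fraction = 9/29
Percentage = (9/29) * 100
= 0.310345 * 100
= 31.03%

31.03


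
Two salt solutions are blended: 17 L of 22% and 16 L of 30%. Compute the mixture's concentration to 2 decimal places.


Solute in mixture 1 = 22% of 17 L = 17*22/100 = 187/50 L
Solute in mixture 2 = 30% of 16 L = 16*30/100 = 24/5 L
Total solute = 187/50 + 24/5 = 427/50 L
Total volume = 17 + 16 = 33 L
Final concentration = 427/50/33 * 100 = 25.88%

25.88


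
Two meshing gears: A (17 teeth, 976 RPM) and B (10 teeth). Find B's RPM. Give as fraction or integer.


Gear ratio: teeth_A * RPM_A = teeth_B * RPM_B
17 * 976 = 10 * RPM_B
16592 = 10 * RPM_B
RPM_B = 16592 / 10
RPM_B = 8296/5

8296/5


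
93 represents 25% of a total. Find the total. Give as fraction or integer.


Given: 93 is 25% of the whole
Set up: 93 = 25/100 * whole
whole = 93 * 100 / 25
whole = 9300 / 25
whole = 372

372


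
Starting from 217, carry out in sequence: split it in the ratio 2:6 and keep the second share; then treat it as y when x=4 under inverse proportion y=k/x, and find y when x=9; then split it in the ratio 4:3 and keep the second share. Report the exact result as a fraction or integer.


Start with 217.
Step 1: Split 2:6, second share = 217 * 6/8 = 651/4
Step 2: Inverse prop: k = (651/4)*4; new y = k/9 = 651/4*4/9 = 217/3
Step 3: Split 4:3, second share = 217/3 * 3/7 = 31
Final result = 31

31


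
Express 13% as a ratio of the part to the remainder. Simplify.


Part = 13%, Remainder = 87%
Ratio = 13:87
GCD(13, 87) = 1
Simplify: 13:87 = 13:87

13:87


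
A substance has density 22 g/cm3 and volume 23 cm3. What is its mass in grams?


Using mass = density * volume
Density = 22 g/cm3
Volume = 23 cm3
Mass = 22 * 23
= 506 g

506


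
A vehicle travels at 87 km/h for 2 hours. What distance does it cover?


Using distance = speed * time
Speed = 87 km/h
Time = 2 hours
Distance = 87 * 2
= 174 km

174


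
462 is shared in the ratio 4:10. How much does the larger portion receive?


Total parts = 4 + 10 = 14
Value per part = 462 / 14 = 33
First share = 4 * 33 = 132
Second share = 10 * 33 = 330
Larger share = 330

330


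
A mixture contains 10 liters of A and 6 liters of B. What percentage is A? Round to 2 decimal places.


Volume of A = 10 L
Volume of B = 6 L
Total volume = 10 + 6 = 16 L
Percentage of A = (10/16) * 100
= 62.50%

62.50


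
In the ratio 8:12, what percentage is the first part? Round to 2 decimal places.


Total parts = 8 + 12 = 20
First part fraction = 8/20
Percentage = (8/20) * 100
= 0.4 * 100
= 40.00%

40.00


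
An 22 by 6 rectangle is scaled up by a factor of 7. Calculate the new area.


Original dimensions: 22 x 6
Enlargement factor = 7
New width = 22 * 7 = 154
New height = 6 * 7 = 42
New area = 154 * 42 = 6468

6468


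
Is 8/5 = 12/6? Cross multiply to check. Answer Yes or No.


Cross multiply to check 8/5 = 12/6
Left cross product: 8 * 6 = 48
Right cross product: 5 * 12 = 60
48 != 60
Not equal, so proportions differ => No

No


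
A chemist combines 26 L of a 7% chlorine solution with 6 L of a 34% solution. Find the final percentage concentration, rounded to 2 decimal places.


Solute in mixture 1 = 7% of 26 L = 26*7/100 = 91/50 L
Solute in mixture 2 = 34% of 6 L = 6*34/100 = 51/25 L
Total solute = 91/50 + 51/25 = 193/50 L
Total volume = 26 + 6 = 32 L
Final concentration = 193/50/32 * 100 = 12.06%

12.06


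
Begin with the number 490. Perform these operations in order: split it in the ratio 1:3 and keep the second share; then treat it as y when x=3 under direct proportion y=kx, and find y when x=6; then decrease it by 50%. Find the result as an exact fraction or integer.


Start with 490.
Step 1: Split 1:3, second share = 490 * 3/4 = 735/2
Step 2: Direct prop: k = (735/2)/3; new y = k*6 = 735/2*6/3 = 735
Step 3: Decrease by 50%: 735 * 50/100 = 735/2
Final result = 735/2

735/2


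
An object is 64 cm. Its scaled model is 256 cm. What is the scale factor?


Original length = 64 cm
Scaled length = 256 cm
Scale factor = 256 / 64
= 4

4


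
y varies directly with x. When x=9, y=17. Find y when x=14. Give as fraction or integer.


Direct proportion: y = kx
Find k: k = 17/9 = 17/9
Compute y at x=14: y = 17/9 * 14
y = 238/9

238/9


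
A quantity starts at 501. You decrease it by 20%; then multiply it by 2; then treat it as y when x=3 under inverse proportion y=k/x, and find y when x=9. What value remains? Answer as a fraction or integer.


Start with 501.
Step 1: Decrease by 20%: 501 * 80/100 = 2004/5
Step 2: Multiply by 2: 2004/5 * 2 = 4008/5
Step 3: Inverse prop: k = (4008/5)*3; new y = k/9 = 4008/5*3/9 = 1336/5
Final result = 1336/5

1336/5


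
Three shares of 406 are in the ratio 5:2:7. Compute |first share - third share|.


Total parts = 5 + 2 + 7 = 14
Value per part = 406 / 14 = 29
Shares: 5*29=145, 2*29=58, 7*29=203
First share = 145, third share = 203
Difference = |145 - 203| = 58

58


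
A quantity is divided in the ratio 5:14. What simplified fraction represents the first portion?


Total parts = 5 + 14 = 19
First part fraction = 5/19
Simplify: 5/19 = 5/19

5/19


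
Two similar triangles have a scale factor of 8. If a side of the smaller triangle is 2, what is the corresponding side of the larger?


Similar triangles have proportional sides
Scale factor = 8
Smaller side = 2
Corresponding larger side = 2 * 8
= 16

16


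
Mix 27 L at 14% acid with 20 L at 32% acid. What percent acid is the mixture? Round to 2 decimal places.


Solute in mixture 1 = 14% of 27 L = 27*14/100 = 189/50 L
Solute in mixture 2 = 32% of 20 L = 20*32/100 = 32/5 L
Total solute = 189/50 + 32/5 = 509/50 L
Total volume = 27 + 20 = 47 L
Final concentration = 509/50/47 * 100 = 21.66%

21.66


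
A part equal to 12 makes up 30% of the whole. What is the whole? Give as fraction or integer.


Given: 12 is 30% of the whole
Set up: 12 = 30/100 * whole
whole = 12 * 100 / 30
whole = 1200 / 30
whole = 40

40


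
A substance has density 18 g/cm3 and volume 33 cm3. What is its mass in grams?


Using mass = density * volume
Density = 18 g/cm3
Volume = 33 cm3
Mass = 18 * 33
= 594 g

594


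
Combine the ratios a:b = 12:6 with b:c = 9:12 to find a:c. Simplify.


Given a:b = 12:6 and b:c = 9:12
Make b consistent. Multiply first ratio by 9: a:b = 108:54
Multiply second ratio by 6: b:c = 54:72
Now b = 54 in both, so a:b:c = 108:54:72
Therefore a:c = 108:72
Simplify by GCD: a:c = 3:2

3:2


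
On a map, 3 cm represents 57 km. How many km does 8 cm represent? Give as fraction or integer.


Map scale: 3 cm = 57 km
Measured distance on map = 8 cm
Set up proportion: 8 * 57 / 3
= 456 / 3
= 152 km

152


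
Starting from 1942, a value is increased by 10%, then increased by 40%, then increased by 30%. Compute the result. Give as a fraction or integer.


Start: 1942
Step 1: increase by 10% => multiply by 110/100
  1942 * 110/100 = 10681/5
Step 2: increase by 40% => multiply by 140/100
  10681/5 * 140/100 = 74767/25
Step 3: increase by 30% => multiply by 130/100
  74767/25 * 130/100 = 971971/250
Final value = 971971/250

971971/250


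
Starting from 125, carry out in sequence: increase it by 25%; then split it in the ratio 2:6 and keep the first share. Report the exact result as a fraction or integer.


Start with 125.
Step 1: Increase by 25%: 125 * 125/100 = 625/4
Step 2: Split 2:6, first share = 625/4 * 2/8 = 625/16
Final result = 625/16

625/16


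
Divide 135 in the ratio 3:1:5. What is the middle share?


Ratio = 3:1:5
Total parts = 3 + 1 + 5 = 9
Value per part = 135 / 9 = 15
First share = 3 * 15 = 45
Middle share = 1 * 15 = 15
Third share = 5 * 15 = 75

15


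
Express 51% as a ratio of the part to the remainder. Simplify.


Part = 51%, Remainder = 49%
Ratio = 51:49
GCD(51, 49) = 1
Simplify: 51:49 = 51:49

51:49


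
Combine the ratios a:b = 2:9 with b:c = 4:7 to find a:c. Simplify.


Given a:b = 2:9 and b:c = 4:7
Make b consistent. Multiply first ratio by 4: a:b = 8:36
Multiply second ratio by 9: b:c = 36:63
Now b = 36 in both, so a:b:c = 8:36:63
Therefore a:c = 8:63
Simplify by GCD: a:c = 8:63

8:63


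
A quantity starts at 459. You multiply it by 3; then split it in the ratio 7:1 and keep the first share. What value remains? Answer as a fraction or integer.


Start with 459.
Step 1: Multiply by 3: 459 * 3 = 1377
Step 2: Split 7:1, first share = 1377 * 7/8 = 9639/8
Final result = 9639/8

9639/8


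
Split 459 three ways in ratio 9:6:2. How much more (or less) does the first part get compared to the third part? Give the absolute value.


Total parts = 9 + 6 + 2 = 17
Value per part = 459 / 17 = 27
Shares: 9*27=243, 6*27=162, 2*27=54
First share = 243, third share = 54
Difference = |243 - 54| = 189

189


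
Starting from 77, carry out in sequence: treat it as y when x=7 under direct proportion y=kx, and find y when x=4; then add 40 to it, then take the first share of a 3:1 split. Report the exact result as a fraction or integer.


Start with 77.
Step 1: Direct prop: k = (77)/7; new y = k*4 = 77*4/7 = 44
Step 2: Add 40: 44+40=84; split 3:1 first = 84*3/4 = 63
Final result = 63

63


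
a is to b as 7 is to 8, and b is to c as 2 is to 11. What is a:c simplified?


Given a:b = 7:8 and b:c = 2:11
Make b consistent. Multiply first ratio by 2: a:b = 14:16
Multiply second ratio by 8: b:c = 16:88
Now b = 16 in both, so a:b:c = 14:16:88
Therefore a:c = 14:88
Simplify by GCD: a:c = 7:44

7:44


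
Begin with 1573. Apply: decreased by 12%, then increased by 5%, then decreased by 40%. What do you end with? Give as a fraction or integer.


Start: 1573
Step 1: decrease by 12% => multiply by 88/100
  1573 * 88/100 = 34606/25
Step 2: increase by 5% => multiply by 105/100
  34606/25 * 105/100 = 363363/250
Step 3: decrease by 40% => multiply by 60/100
  363363/250 * 60/100 = 1090089/1250
Final value = 1090089/1250

1090089/1250


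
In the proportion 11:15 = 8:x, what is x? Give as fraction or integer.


Setting up: 11/15 = 8/x
Cross multiply: 11 * x = 15 * 8
11x = 120
x = 120/11
x = 120/11

120/11


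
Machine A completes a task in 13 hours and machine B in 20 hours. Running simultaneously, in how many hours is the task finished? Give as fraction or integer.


Rate of A = 1/13 job per hour
Rate of B = 1/20 job per hour
Combined rate = 1/13 + 1/20
Find common denominator: (20 + 13)/(13*20) = 33/260
Combined rate = 33/260 job per hour
Time together = 1 / (33/260) = 260/33 hours

260/33


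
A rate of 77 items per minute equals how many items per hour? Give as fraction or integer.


Converting from per minute to per hour
Rate = 77 items per minute
Multiply by 60: 77 * 60
= 4620 items per hour

4620


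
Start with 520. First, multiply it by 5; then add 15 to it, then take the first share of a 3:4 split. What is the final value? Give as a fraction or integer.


Start with 520.
Step 1: Multiply by 5: 520 * 5 = 2600
Step 2: Add 15: 2600+15=2615; split 3:4 first = 2615*3/7 = 7845/7
Final result = 7845/7

7845/7


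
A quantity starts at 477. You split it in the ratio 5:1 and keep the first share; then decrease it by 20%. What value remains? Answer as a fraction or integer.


Start with 477.
Step 1: Split 5:1, first share = 477 * 5/6 = 795/2
Step 2: Decrease by 20%: 795/2 * 80/100 = 318
Final result = 318

318


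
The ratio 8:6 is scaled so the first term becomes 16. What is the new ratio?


Original ratio: 8:6
First term target: 16
Scale factor = 16 / 8 = 2
Multiply second term: 6 * 2 = 12
Equivalent ratio = 16:12

16:12


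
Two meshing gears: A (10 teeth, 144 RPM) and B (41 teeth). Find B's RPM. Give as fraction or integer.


Gear ratio: teeth_A * RPM_A = teeth_B * RPM_B
10 * 144 = 41 * RPM_B
1440 = 41 * RPM_B
RPM_B = 1440 / 41
RPM_B = 1440/41

1440/41


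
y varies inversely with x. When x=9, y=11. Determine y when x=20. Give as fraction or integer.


Inverse proportion: y = k/x
Find k: k = 9 * 11 = 99
Compute y at x=20: y = 99/20
y = 99/20

99/20


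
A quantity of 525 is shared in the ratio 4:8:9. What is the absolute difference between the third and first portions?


Total parts = 4 + 8 + 9 = 21
Value per part = 525 / 21 = 25
Shares: 4*25=100, 8*25=200, 9*25=225
Third share = 225, first share = 100
Difference = |225 - 100| = 125

125


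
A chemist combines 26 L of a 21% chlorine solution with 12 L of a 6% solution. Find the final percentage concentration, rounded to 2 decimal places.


Solute in mixture 1 = 21% of 26 L = 26*21/100 = 273/50 L
Solute in mixture 2 = 6% of 12 L = 12*6/100 = 18/25 L
Total solute = 273/50 + 18/25 = 309/50 L
Total volume = 26 + 12 = 38 L
Final concentration = 309/50/38 * 100 = 16.26%

16.26


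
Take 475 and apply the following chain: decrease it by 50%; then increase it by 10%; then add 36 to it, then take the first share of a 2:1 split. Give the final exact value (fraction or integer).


Start with 475.
Step 1: Decrease by 50%: 475 * 50/100 = 475/2
Step 2: Increase by 10%: 475/2 * 110/100 = 1045/4
Step 3: Add 36: 1045/4+36=1189/4; split 2:1 first = 1189/4*2/3 = 1189/6
Final result = 1189/6

1189/6


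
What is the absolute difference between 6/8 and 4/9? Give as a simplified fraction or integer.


Simplify: 6/8 = 3/4 and 4/9 = 4/9
Find common denominator: LCD = 36
Convert: 27/36 and 16/36
Difference = |27 - 16|/36 = 11/36
Simplified = 11/36

11/36


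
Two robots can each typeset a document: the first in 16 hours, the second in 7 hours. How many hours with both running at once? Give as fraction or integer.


Rate of A = 1/16 job per hour
Rate of B = 1/7 job per hour
Combined rate = 1/16 + 1/7
Find common denominator: (7 + 16)/(16*7) = 23/112
Combined rate = 23/112 job per hour
Time together = 1 / (23/112) = 112/23 hours

112/23


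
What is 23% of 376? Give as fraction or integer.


Compute 23% of 376
Convert percentage: 23% = 23/100
Multiply: 376 * 23/100
= 8648/100
= 2162/25

2162/25


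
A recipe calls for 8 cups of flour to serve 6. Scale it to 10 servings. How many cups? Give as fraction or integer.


Original: 8 cups for 6 servings
Target servings = 10
Scaling factor = 10/6
New amount = 8 * 10/6
= 80/6
= 40/3 cups

40/3


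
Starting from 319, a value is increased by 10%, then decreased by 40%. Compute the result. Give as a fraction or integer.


Start: 319
Step 1: increase by 10% => multiply by 110/100
  319 * 110/100 = 3509/10
Step 2: decrease by 40% => multiply by 60/100
  3509/10 * 60/100 = 10527/50
Final value = 10527/50

10527/50


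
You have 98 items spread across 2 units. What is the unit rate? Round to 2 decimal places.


Total items = 98
Number of units = 2
Unit rate = 98 / 2
= 49 items per unit

49


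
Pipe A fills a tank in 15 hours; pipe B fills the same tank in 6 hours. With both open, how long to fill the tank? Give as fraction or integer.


Rate of A = 1/15 job per hour
Rate of B = 1/6 job per hour
Combined rate = 1/15 + 1/6
Find common denominator: (6 + 15)/(15*6) = 21/90
Combined rate = 7/30 job per hour
Time together = 1 / (7/30) = 30/7 hours

30/7


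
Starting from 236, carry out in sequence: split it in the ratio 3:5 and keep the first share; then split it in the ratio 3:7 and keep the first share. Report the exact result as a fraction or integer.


Start with 236.
Step 1: Split 3:5, first share = 236 * 3/8 = 177/2
Step 2: Split 3:7, first share = 177/2 * 3/10 = 531/20
Final result = 531/20

531/20


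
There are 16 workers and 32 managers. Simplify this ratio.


Find GCD(16, 32)
GCD = 16
Divide both by 16: 16/16 = 1, 32/16 = 2
Simplified ratio = 1:2

1:2


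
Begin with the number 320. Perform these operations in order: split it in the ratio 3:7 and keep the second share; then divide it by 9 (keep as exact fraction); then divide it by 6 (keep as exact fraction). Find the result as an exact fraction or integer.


Start with 320.
Step 1: Split 3:7, second share = 320 * 7/10 = 224
Step 2: Divide by 9: 224 / 9 = 224/9
Step 3: Divide by 6: 224/9 / 6 = 112/27
Final result = 112/27

112/27


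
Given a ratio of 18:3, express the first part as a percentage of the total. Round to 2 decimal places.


Total parts = 18 + 3 = 21
First part fraction = 18/21
Percentage = (18/21) * 100
= 0.857143 * 100
= 85.71%

85.71


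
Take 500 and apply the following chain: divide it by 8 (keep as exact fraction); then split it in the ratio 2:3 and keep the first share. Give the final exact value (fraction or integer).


Start with 500.
Step 1: Divide by 8: 500 / 8 = 125/2
Step 2: Split 2:3, first share = 125/2 * 2/5 = 25
Final result = 25

25


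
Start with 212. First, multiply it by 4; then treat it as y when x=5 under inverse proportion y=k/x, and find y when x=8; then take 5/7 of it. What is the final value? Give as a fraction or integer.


Start with 212.
Step 1: Multiply by 4: 212 * 4 = 848
Step 2: Inverse prop: k = (848)*5; new y = k/8 = 848*5/8 = 530
Step 3: Take 5/7: 530 * 5/7 = 2650/7
Final result = 2650/7

2650/7


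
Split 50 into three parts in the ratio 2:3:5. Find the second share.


Ratio = 2:3:5
Total parts = 2 + 3 + 5 = 10
Value per part = 50 / 10 = 5
First share = 2 * 5 = 10
Middle share = 3 * 5 = 15
Third share = 5 * 5 = 25

15


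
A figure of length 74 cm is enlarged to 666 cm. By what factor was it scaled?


Original length = 74 cm
Scaled length = 666 cm
Scale factor = 666 / 74
= 9

9


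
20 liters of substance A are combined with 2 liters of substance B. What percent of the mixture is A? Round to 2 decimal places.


Volume of A = 20 L
Volume of B = 2 L
Total volume = 20 + 2 = 22 L
Percentage of A = (20/22) * 100
= 90.91%

90.91


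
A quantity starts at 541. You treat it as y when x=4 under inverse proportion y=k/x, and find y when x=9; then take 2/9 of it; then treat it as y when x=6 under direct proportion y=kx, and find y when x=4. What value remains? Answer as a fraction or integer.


Start with 541.
Step 1: Inverse prop: k = (541)*4; new y = k/9 = 541*4/9 = 2164/9
Step 2: Take 2/9: 2164/9 * 2/9 = 4328/81
Step 3: Direct prop: k = (4328/81)/6; new y = k*4 = 4328/81*4/6 = 8656/243
Final result = 8656/243

8656/243


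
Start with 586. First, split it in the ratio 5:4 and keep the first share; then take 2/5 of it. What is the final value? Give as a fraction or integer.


Start with 586.
Step 1: Split 5:4, first share = 586 * 5/9 = 2930/9
Step 2: Take 2/5: 2930/9 * 2/5 = 1172/9
Final result = 1172/9

1172/9


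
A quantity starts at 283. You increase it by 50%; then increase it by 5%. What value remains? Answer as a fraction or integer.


Start with 283.
Step 1: Increase by 50%: 283 * 150/100 = 849/2
Step 2: Increase by 5%: 849/2 * 105/100 = 17829/40
Final result = 17829/40

17829/40


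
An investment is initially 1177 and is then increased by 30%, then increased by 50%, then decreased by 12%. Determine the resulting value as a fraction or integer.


Start: 1177
Step 1: increase by 30% => multiply by 130/100
  1177 * 130/100 = 15301/10
Step 2: increase by 50% => multiply by 150/100
  15301/10 * 150/100 = 45903/20
Step 3: decrease by 12% => multiply by 88/100
  45903/20 * 88/100 = 504933/250
Final value = 504933/250

504933/250


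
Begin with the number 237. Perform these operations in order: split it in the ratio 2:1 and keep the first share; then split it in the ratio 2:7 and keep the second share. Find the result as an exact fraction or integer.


Start with 237.
Step 1: Split 2:1, first share = 237 * 2/3 = 158
Step 2: Split 2:7, second share = 158 * 7/9 = 1106/9
Final result = 1106/9

1106/9


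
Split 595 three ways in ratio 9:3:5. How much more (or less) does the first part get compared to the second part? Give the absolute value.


Total parts = 9 + 3 + 5 = 17
Value per part = 595 / 17 = 35
Shares: 9*35=315, 3*35=105, 5*35=175
First share = 315, second share = 105
Difference = |315 - 105| = 210

210


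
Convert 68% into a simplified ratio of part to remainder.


Part = 68%, Remainder = 32%
Ratio = 68:32
GCD(68, 32) = 4
Simplify: 17:8 = 17:8

17:8


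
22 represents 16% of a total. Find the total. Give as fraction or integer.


Given: 22 is 16% of the whole
Set up: 22 = 16/100 * whole
whole = 22 * 100 / 16
whole = 2200 / 16
whole = 275/2

275/2


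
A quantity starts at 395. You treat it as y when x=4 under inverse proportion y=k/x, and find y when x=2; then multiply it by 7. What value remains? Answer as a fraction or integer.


Start with 395.
Step 1: Inverse prop: k = (395)*4; new y = k/2 = 395*4/2 = 790
Step 2: Multiply by 7: 790 * 7 = 5530
Final result = 5530

5530


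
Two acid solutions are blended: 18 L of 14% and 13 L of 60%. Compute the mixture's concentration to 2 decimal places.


Solute in mixture 1 = 14% of 18 L = 18*14/100 = 63/25 L
Solute in mixture 2 = 60% of 13 L = 13*60/100 = 39/5 L
Total solute = 63/25 + 39/5 = 258/25 L
Total volume = 18 + 13 = 31 L
Final concentration = 258/25/31 * 100 = 33.29%

33.29


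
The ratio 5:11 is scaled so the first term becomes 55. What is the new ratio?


Original ratio: 5:11
First term target: 55
Scale factor = 55 / 5 = 11
Multiply second term: 11 * 11 = 121
Equivalent ratio = 55:121

55:121


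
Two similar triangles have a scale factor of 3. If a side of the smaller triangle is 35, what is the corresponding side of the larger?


Similar triangles have proportional sides
Scale factor = 3
Smaller side = 35
Corresponding larger side = 35 * 3
= 105

105


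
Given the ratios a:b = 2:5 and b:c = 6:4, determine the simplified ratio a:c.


Given a:b = 2:5 and b:c = 6:4
Make b consistent. Multiply first ratio by 6: a:b = 12:30
Multiply second ratio by 5: b:c = 30:20
Now b = 30 in both, so a:b:c = 12:30:20
Therefore a:c = 12:20
Simplify by GCD: a:c = 3:5

3:5


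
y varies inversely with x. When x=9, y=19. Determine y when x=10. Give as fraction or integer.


Inverse proportion: y = k/x
Find k: k = 9 * 19 = 171
Compute y at x=10: y = 171/10
y = 171/10

171/10
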